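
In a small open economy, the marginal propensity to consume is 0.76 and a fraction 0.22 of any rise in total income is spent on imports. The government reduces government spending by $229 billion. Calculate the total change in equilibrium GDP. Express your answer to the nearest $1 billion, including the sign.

Spending multiplier = 1/(1 − c + m) = 1/(1 − 0.76 + 0.22) = 1/0.46 ≈ 2.174.
ΔY = k × ΔG = (−$229 billion) / 0.46 ≈ −$498 billion.

−$498 billion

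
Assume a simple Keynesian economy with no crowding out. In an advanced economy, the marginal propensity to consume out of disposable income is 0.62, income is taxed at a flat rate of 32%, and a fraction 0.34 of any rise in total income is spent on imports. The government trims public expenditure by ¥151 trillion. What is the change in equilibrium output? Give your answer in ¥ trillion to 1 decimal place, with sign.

Government-spending multiplier = 1/(1 − c(1−t) + m) = 1/(1 − 0.62×0.68 + 0.34) = 1/0.9184 ≈ 1.089.
ΔY = k × ΔG = (−¥151 trillion) / 0.9184 ≈ −¥164.4 trillion.

−¥164.4 trillion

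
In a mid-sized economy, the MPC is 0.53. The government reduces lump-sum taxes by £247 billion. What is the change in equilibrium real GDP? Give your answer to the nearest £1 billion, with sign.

+£279 billion

A lump-sum tax change of −£247 billion shifts disposable income by +£247 billion; first-round consumption changes by −c × ΔT = −0.53 × (−£247 billion) = +£130.91 billion.
Expenditure multiplier = 1/(1 − MPC) = 1/(1 − 0.53) = 1/0.47 ≈ 2.128.
The tax multiplier is −c × k ≈ −1.128, so ΔY = k × (−c·ΔT) = (+£130.91 billion) / 0.47 ≈ +£279 billion.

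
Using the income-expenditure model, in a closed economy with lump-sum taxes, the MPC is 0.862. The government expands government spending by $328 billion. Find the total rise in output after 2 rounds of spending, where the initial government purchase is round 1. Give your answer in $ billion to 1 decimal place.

$610.7 billion

Round 1 adds ΔG = $328 billion; each later round is MPC = 0.862 times the previous.
After 2 rounds: 328 + 282.736 = ΔG·(1 − c^2)/(1 − c) = 328 × (1 − 0.743044)/0.138 ≈ $610.7 billion.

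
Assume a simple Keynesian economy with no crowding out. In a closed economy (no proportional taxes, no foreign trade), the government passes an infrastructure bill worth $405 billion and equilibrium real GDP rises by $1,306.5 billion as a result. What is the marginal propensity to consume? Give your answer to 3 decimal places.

Implied spending multiplier k = ΔY/ΔG = 1,306.5/405 ≈ 3.2259.
Since k = 1/(1 − MPC), MPC = 1 − 1/k = 1 − ΔG/ΔY = 1 − 405/1,306.5 ≈ 0.690.

0.690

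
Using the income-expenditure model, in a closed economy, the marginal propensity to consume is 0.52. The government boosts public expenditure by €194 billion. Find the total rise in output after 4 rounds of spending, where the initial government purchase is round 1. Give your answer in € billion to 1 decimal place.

Round 1 adds ΔG = €194 billion; each later round is MPC = 0.52 times the previous.
After 4 rounds: 194 + 100.88 + 52.4576 + 27.277952 = ΔG·(1 − c^4)/(1 − c) = 194 × (1 − 0.07311616)/0.48 ≈ €374.6 billion.

€374.6 billion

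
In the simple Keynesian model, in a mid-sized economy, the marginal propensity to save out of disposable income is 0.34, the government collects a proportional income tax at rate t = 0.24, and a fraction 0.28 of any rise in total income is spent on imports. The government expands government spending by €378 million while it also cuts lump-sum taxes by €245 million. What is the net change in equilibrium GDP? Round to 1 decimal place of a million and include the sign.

MPC = 1 − MPS = 1 − 0.34 = 0.66.
Expenditure multiplier = 1/(1 − c(1−t) + m) = 1/(1 − 0.66×0.76 + 0.28) = 1/0.7784 ≈ 1.285.
ΔG contributes k·ΔG = (+€378 million) / 0.7784 ≈ +€485.6 million.
ΔT of −€245 million changes first-round spending by −c·ΔT = +€161.7 million, contributing k·(−c·ΔT) = (+€161.7 million) / 0.7784 ≈ +€207.7 million.
Net ΔY = k(ΔG − c·ΔT) = (+€539.7 million) / 0.7784 ≈ +€693.3 million.

+€693.3 million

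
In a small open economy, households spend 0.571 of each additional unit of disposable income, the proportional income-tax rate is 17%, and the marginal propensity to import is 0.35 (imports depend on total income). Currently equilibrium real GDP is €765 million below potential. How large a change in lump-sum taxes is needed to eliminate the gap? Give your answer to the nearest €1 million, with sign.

−€1,174 million

Spending multiplier = 1/(1 − c(1−t) + m) = 1/(1 − 0.571×0.83 + 0.35) = 1/0.87607 ≈ 1.141.
Tax multiplier = −c·k = −0.571/0.87607 ≈ −0.652. Need ΔY = +€765 million, so ΔT = ΔY/(−c·k) = −(+€765 million) × 0.87607 / 0.571 ≈ −€1,174 million.
The government should cut lump-sum taxes by €1,174 million.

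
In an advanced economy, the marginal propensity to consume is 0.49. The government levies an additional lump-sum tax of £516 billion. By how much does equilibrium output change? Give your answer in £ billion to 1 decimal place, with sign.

−£495.8 billion

A lump-sum tax change of +£516 billion shifts disposable income by −£516 billion; first-round consumption changes by −c × ΔT = −0.49 × (+£516 billion) = −£252.84 billion.
Expenditure multiplier = 1/(1 − MPC) = 1/(1 − 0.49) = 1/0.51 ≈ 1.961.
The tax multiplier is −c × k ≈ −0.961, so ΔY = k × (−c·ΔT) = (−£252.84 billion) / 0.51 ≈ −£495.8 billion.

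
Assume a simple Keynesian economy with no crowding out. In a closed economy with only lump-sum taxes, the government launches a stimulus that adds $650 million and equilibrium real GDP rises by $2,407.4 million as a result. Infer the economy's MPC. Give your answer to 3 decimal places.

Implied spending multiplier k = ΔY/ΔG = 2,407.4/650 ≈ 3.7037.
Since k = 1/(1 − MPC), MPC = 1 − 1/k = 1 − ΔG/ΔY = 1 − 650/2,407.4 ≈ 0.730.

0.730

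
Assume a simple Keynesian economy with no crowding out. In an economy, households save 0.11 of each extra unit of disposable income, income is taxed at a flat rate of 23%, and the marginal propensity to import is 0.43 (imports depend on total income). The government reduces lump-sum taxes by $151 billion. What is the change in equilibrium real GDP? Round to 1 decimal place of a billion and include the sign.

+$180.5 billion

MPC = 1 − MPS = 1 − 0.11 = 0.89.
A lump-sum tax change of −$151 billion shifts disposable income by +$151 billion; first-round consumption changes by −c × ΔT = −0.89 × (−$151 billion) = +$134.39 billion.
Expenditure multiplier = 1/(1 − c(1−t) + m) = 1/(1 − 0.89×0.77 + 0.43) = 1/0.7447 ≈ 1.343.
The tax multiplier is −c × k ≈ −1.195, so ΔY = k × (−c·ΔT) = (+$134.39 billion) / 0.7447 ≈ +$180.5 billion.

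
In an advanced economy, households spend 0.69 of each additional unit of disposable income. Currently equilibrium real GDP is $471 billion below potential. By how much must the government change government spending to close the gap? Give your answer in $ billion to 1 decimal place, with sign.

Spending multiplier = 1/(1 − MPC) = 1/(1 − 0.69) = 1/0.31 ≈ 3.226.
Need ΔY = +$471 billion, so ΔG = ΔY/k = (+$471 billion) × 0.31 ≈ +$146 billion.
The government should increase government spending by $146 billion.

+$146.0 billion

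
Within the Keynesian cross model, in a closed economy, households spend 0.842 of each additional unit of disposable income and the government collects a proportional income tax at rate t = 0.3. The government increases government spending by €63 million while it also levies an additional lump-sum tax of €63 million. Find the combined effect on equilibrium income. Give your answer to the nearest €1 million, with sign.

Expenditure multiplier = 1/(1 − c(1−t)) = 1/(1 − 0.842×0.7) = 1/0.4106 ≈ 2.435.
ΔG contributes k·ΔG = (+€63 million) / 0.4106 ≈ +€153.4 million.
ΔT of +€63 million changes first-round spending by −c·ΔT = −€53.046 million, contributing k·(−c·ΔT) = (−€53.046 million) / 0.4106 ≈ −€129.2 million.
Net ΔY = k(ΔG − c·ΔT) = (+€9.954 million) / 0.4106 ≈ +€24 million.

+€24 million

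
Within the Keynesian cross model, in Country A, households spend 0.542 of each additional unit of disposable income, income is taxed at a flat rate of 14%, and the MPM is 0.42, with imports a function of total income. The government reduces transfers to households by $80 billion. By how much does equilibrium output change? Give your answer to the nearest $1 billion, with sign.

The transfer change shifts disposable income by −$80 billion, so first-round consumption changes by c·ΔTR = 0.542 × (−$80 billion) = −$43.36 billion.
Expenditure multiplier = 1/(1 − c(1−t) + m) = 1/(1 − 0.542×0.86 + 0.42) = 1/0.95388 ≈ 1.048.
The transfer multiplier is c × k ≈ 0.568, so ΔY = k × (c·ΔTR) = (−$43.36 billion) / 0.95388 ≈ −$45 billion.

−$45 billion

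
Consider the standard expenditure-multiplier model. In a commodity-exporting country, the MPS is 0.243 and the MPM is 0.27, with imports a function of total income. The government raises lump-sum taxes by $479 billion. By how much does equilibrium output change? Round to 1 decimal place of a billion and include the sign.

MPC = 1 − MPS = 1 − 0.243 = 0.757.
A lump-sum tax change of +$479 billion shifts disposable income by −$479 billion; first-round consumption changes by −c × ΔT = −0.757 × (+$479 billion) = −$362.603 billion.
Expenditure multiplier = 1/(1 − c + m) = 1/(1 − 0.757 + 0.27) = 1/0.513 ≈ 1.949.
The tax multiplier is −c × k ≈ −1.476, so ΔY = k × (−c·ΔT) = (−$362.603 billion) / 0.513 ≈ −$706.8 billion.

−$706.8 billion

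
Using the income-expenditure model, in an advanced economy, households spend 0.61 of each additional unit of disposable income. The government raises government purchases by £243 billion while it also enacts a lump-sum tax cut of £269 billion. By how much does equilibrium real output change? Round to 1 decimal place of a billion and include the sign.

Expenditure multiplier = 1/(1 − MPC) = 1/(1 − 0.61) = 1/0.39 ≈ 2.564.
ΔG contributes k·ΔG = (+£243 billion) / 0.39 ≈ +£623.1 billion.
ΔT of −£269 billion changes first-round spending by −c·ΔT = +£164.09 billion, contributing k·(−c·ΔT) = (+£164.09 billion) / 0.39 ≈ +£420.7 billion.
Net ΔY = k(ΔG − c·ΔT) = (+£407.09 billion) / 0.39 ≈ +£1,043.8 billion.

+£1,043.8 billion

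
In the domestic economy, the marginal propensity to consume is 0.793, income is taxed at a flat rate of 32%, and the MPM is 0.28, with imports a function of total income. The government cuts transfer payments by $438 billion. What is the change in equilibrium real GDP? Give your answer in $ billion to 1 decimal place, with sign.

−$468.9 billion

The transfer change shifts disposable income by −$438 billion, so first-round consumption changes by c·ΔTR = 0.793 × (−$438 billion) = −$347.334 billion.
Expenditure multiplier = 1/(1 − c(1−t) + m) = 1/(1 − 0.793×0.68 + 0.28) = 1/0.74076 ≈ 1.35.
The transfer multiplier is c × k ≈ 1.071, so ΔY = k × (c·ΔTR) = (−$347.334 billion) / 0.74076 ≈ −$468.9 billion.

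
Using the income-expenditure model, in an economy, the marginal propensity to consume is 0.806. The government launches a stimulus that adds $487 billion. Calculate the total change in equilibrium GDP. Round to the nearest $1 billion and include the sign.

+$2,510 billion

Government-spending multiplier = 1/(1 − MPC) = 1/(1 − 0.806) = 1/0.194 ≈ 5.155.
ΔY = k × ΔG = (+$487 billion) / 0.194 ≈ +$2,510 billion.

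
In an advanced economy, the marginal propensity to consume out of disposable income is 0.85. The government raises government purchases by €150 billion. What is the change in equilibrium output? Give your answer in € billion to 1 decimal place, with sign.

+€1,000.0 billion

Government-spending multiplier = 1/(1 − MPC) = 1/(1 − 0.85) = 1/0.15 ≈ 6.667.
ΔY = k × ΔG = (+€150 billion) / 0.15 = +€1,000 billion.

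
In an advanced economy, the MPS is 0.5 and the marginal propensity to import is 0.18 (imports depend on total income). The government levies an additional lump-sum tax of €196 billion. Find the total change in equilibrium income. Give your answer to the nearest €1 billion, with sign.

−€144 billion

MPC = 1 − MPS = 1 − 0.5 = 0.5.
A lump-sum tax change of +€196 billion shifts disposable income by −€196 billion; first-round consumption changes by −c × ΔT = −0.5 × (+€196 billion) = −€98 billion.
Expenditure multiplier = 1/(1 − c + m) = 1/(1 − 0.5 + 0.18) = 1/0.68 ≈ 1.471.
The tax multiplier is −c × k ≈ −0.735, so ΔY = k × (−c·ΔT) = (−€98 billion) / 0.68 ≈ −€144 billion.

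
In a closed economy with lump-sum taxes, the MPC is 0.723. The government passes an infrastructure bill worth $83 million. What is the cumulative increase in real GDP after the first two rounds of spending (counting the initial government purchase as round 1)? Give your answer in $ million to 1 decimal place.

Round 1 adds ΔG = $83 million; each later round is MPC = 0.723 times the previous.
After 2 rounds: 83 + 60.009 = ΔG·(1 − c^2)/(1 − c) = 83 × (1 − 0.522729)/0.277 ≈ $143 million.

$143.0 million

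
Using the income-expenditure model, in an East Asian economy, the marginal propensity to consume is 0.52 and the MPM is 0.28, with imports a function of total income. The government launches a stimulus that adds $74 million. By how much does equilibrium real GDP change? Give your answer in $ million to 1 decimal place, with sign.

Spending multiplier = 1/(1 − c + m) = 1/(1 − 0.52 + 0.28) = 1/0.76 ≈ 1.316.
ΔY = k × ΔG = (+$74 million) / 0.76 ≈ +$97.4 million.

+$97.4 million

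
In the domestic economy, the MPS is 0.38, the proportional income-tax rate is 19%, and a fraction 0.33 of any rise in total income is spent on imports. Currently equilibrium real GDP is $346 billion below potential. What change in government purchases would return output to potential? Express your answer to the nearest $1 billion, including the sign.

MPC = 1 − MPS = 1 − 0.38 = 0.62.
Spending multiplier = 1/(1 − c(1−t) + m) = 1/(1 − 0.62×0.81 + 0.33) = 1/0.8278 ≈ 1.208.
Need ΔY = +$346 billion, so ΔG = ΔY/k = (+$346 billion) × 0.8278 ≈ +$286 billion.
The government should increase government purchases by $286 billion.

+$286 billion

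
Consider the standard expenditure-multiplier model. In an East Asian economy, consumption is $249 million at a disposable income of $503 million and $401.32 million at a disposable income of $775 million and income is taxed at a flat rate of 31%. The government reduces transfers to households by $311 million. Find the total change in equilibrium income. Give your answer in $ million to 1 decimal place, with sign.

−$283.8 million

MPC = ΔC/ΔYd = (401.32 − 249)/(775 − 503) = 152.32/272 = 0.56.
The transfer change shifts disposable income by −$311 million, so first-round consumption changes by c·ΔTR = 0.56 × (−$311 million) = −$174.16 million.
Expenditure multiplier = 1/(1 − c(1−t)) = 1/(1 − 0.56×0.69) = 1/0.6136 ≈ 1.63.
The transfer multiplier is c × k ≈ 0.913, so ΔY = k × (c·ΔTR) = (−$174.16 million) / 0.6136 ≈ −$283.8 million.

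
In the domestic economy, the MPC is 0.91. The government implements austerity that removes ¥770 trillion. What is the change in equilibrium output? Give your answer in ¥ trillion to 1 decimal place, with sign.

−¥8,555.6 trillion

Government-spending multiplier = 1/(1 − MPC) = 1/(1 − 0.91) = 1/0.09 ≈ 11.111.
ΔY = k × ΔG = (−¥770 trillion) / 0.09 ≈ −¥8,555.6 trillion.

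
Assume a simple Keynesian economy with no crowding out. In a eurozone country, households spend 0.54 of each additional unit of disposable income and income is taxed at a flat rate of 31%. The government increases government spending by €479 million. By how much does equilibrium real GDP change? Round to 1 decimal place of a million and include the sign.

Government-spending multiplier = 1/(1 − c(1−t)) = 1/(1 − 0.54×0.69) = 1/0.6274 ≈ 1.594.
ΔY = k × ΔG = (+€479 million) / 0.6274 ≈ +€763.5 million.

+€763.5 million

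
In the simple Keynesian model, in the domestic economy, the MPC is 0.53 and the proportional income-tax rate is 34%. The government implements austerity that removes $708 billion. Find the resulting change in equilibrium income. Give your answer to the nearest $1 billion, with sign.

−$1,089 billion

Expenditure multiplier = 1/(1 − c(1−t)) = 1/(1 − 0.53×0.66) = 1/0.6502 ≈ 1.538.
ΔY = k × ΔG = (−$708 billion) / 0.6502 ≈ −$1,089 billion.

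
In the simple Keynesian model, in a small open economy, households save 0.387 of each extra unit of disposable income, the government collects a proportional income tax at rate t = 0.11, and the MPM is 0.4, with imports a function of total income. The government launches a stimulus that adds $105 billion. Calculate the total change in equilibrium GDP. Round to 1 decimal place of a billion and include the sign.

+$122.9 billion

MPC = 1 − MPS = 1 − 0.387 = 0.613.
Spending multiplier = 1/(1 − c(1−t) + m) = 1/(1 − 0.613×0.89 + 0.4) = 1/0.85443 ≈ 1.17.
ΔY = k × ΔG = (+$105 billion) / 0.85443 ≈ +$122.9 billion.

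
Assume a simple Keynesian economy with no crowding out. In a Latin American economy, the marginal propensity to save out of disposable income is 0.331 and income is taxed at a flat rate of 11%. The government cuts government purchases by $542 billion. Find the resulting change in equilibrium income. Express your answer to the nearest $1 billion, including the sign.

−$1,340 billion

MPC = 1 − MPS = 1 − 0.331 = 0.669.
Expenditure multiplier = 1/(1 − c(1−t)) = 1/(1 − 0.669×0.89) = 1/0.40459 ≈ 2.472.
ΔY = k × ΔG = (−$542 billion) / 0.40459 ≈ −$1,340 billion.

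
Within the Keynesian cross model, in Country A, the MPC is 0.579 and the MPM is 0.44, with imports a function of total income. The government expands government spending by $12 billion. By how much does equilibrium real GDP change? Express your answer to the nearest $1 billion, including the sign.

Spending multiplier = 1/(1 − c + m) = 1/(1 − 0.579 + 0.44) = 1/0.861 ≈ 1.161.
ΔY = k × ΔG = (+$12 billion) / 0.861 ≈ +$14 billion.

+$14 billion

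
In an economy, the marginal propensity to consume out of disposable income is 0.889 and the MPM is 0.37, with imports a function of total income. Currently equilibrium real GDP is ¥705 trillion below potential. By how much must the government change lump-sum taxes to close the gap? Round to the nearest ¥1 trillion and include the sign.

−¥381 trillion

Spending multiplier = 1/(1 − c + m) = 1/(1 − 0.889 + 0.37) = 1/0.481 ≈ 2.079.
Tax multiplier = −c·k = −0.889/0.481 ≈ −1.848. Need ΔY = +¥705 trillion, so ΔT = ΔY/(−c·k) = −(+¥705 trillion) × 0.481 / 0.889 ≈ −¥381 trillion.
The government should cut lump-sum taxes by ¥381 trillion.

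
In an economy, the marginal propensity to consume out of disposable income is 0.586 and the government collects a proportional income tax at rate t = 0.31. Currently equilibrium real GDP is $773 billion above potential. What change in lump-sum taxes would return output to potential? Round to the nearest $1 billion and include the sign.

Spending multiplier = 1/(1 − c(1−t)) = 1/(1 − 0.586×0.69) = 1/0.59566 ≈ 1.679.
Tax multiplier = −c·k = −0.586/0.59566 ≈ −0.984. Need ΔY = −$773 billion, so ΔT = ΔY/(−c·k) = −(−$773 billion) × 0.59566 / 0.586 ≈ +$786 billion.
The government should raise lump-sum taxes by $786 billion.

+$786 billion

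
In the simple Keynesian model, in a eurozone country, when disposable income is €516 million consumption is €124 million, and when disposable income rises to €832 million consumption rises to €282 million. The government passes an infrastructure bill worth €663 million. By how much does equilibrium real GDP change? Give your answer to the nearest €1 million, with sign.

+€1,326 million

MPC = ΔC/ΔYd = (282 − 124)/(832 − 516) = 158/316 = 0.5.
Spending multiplier = 1/(1 − MPC) = 1/(1 − 0.5) = 1/0.5 = 2.
ΔY = k × ΔG = (+€663 million) / 0.5 = +€1,326 million.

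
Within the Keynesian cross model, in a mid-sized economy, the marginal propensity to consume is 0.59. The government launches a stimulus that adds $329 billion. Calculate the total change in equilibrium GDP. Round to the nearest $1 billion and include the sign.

+$802 billion

Expenditure multiplier = 1/(1 − MPC) = 1/(1 − 0.59) = 1/0.41 ≈ 2.439.
ΔY = k × ΔG = (+$329 billion) / 0.41 ≈ +$802 billion.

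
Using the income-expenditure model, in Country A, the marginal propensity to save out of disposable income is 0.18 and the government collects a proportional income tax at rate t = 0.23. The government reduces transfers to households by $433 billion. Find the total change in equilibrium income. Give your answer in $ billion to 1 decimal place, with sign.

−$963.3 billion

MPC = 1 − MPS = 1 − 0.18 = 0.82.
The transfer change shifts disposable income by −$433 billion, so first-round consumption changes by c·ΔTR = 0.82 × (−$433 billion) = −$355.06 billion.
Expenditure multiplier = 1/(1 − c(1−t)) = 1/(1 − 0.82×0.77) = 1/0.3686 ≈ 2.713.
The transfer multiplier is c × k ≈ 2.225, so ΔY = k × (c·ΔTR) = (−$355.06 billion) / 0.3686 ≈ −$963.3 billion.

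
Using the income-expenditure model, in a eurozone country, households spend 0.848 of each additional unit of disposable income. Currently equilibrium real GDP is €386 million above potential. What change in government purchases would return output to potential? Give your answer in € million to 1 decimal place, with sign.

Spending multiplier = 1/(1 − MPC) = 1/(1 − 0.848) = 1/0.152 ≈ 6.579.
Need ΔY = −€386 million, so ΔG = ΔY/k = (−€386 million) × 0.152 ≈ −€58.7 million.
The government should cut government purchases by €58.7 million.

−€58.7 million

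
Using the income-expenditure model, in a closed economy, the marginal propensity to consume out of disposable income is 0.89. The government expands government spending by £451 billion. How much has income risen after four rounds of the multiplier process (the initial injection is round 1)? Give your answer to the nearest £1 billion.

Round 1 adds ΔG = £451 billion; each later round is MPC = 0.89 times the previous.
After 4 rounds: 451 + 401.39 + 357.2371 + 317.941019 = ΔG·(1 − c^4)/(1 − c) = 451 × (1 − 0.62742241)/0.11 ≈ £1,528 billion.

£1,528 billion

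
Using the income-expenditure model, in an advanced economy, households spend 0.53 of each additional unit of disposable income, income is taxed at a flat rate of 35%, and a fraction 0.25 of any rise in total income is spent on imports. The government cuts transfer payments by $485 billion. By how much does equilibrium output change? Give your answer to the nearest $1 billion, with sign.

−$284 billion

The transfer change shifts disposable income by −$485 billion, so first-round consumption changes by c·ΔTR = 0.53 × (−$485 billion) = −$257.05 billion.
Expenditure multiplier = 1/(1 − c(1−t) + m) = 1/(1 − 0.53×0.65 + 0.25) = 1/0.9055 ≈ 1.104.
The transfer multiplier is c × k ≈ 0.585, so ΔY = k × (c·ΔTR) = (−$257.05 billion) / 0.9055 ≈ −$284 billion.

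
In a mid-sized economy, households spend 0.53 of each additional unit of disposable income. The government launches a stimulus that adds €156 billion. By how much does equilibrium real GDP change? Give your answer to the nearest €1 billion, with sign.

+€332 billion

Expenditure multiplier = 1/(1 − MPC) = 1/(1 − 0.53) = 1/0.47 ≈ 2.128.
ΔY = k × ΔG = (+€156 billion) / 0.47 ≈ +€332 billion.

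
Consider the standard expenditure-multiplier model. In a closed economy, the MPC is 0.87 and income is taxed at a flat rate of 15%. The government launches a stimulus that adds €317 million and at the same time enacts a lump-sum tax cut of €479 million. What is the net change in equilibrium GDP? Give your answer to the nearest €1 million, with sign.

+€2,817 million

Expenditure multiplier = 1/(1 − c(1−t)) = 1/(1 − 0.87×0.85) = 1/0.2605 ≈ 3.839.
ΔG contributes k·ΔG = (+€317 million) / 0.2605 ≈ +€1,216.9 million.
ΔT of −€479 million changes first-round spending by −c·ΔT = +€416.73 million, contributing k·(−c·ΔT) = (+€416.73 million) / 0.2605 ≈ +€1,599.7 million.
Net ΔY = k(ΔG − c·ΔT) = (+€733.73 million) / 0.2605 ≈ +€2,817 million.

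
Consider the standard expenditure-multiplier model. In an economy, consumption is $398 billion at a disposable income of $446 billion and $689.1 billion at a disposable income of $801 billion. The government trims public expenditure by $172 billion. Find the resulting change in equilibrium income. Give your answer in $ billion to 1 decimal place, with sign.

MPC = ΔC/ΔYd = (689.1 − 398)/(801 − 446) = 291.1/355 = 0.82.
Expenditure multiplier = 1/(1 − MPC) = 1/(1 − 0.82) = 1/0.18 ≈ 5.556.
ΔY = k × ΔG = (−$172 billion) / 0.18 ≈ −$955.6 billion.

−$955.6 billion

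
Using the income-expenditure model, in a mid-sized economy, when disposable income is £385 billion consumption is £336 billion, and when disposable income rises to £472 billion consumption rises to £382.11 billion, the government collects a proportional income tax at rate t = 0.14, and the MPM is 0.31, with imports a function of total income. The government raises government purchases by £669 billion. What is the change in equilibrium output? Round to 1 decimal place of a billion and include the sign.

+£783.2 billion

MPC = ΔC/ΔYd = (382.11 − 336)/(472 − 385) = 46.11/87 = 0.53.
Spending multiplier = 1/(1 − c(1−t) + m) = 1/(1 − 0.53×0.86 + 0.31) = 1/0.8542 ≈ 1.171.
ΔY = k × ΔG = (+£669 billion) / 0.8542 ≈ +£783.2 billion.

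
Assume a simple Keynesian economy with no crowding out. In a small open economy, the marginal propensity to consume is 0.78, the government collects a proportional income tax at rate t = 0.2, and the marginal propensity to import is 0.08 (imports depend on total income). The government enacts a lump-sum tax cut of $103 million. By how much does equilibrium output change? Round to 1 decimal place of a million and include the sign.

A lump-sum tax change of −$103 million shifts disposable income by +$103 million; first-round consumption changes by −c × ΔT = −0.78 × (−$103 million) = +$80.34 million.
Expenditure multiplier = 1/(1 − c(1−t) + m) = 1/(1 − 0.78×0.8 + 0.08) = 1/0.456 ≈ 2.193.
The tax multiplier is −c × k ≈ −1.711, so ΔY = k × (−c·ΔT) = (+$80.34 million) / 0.456 ≈ +$176.2 million.

+$176.2 million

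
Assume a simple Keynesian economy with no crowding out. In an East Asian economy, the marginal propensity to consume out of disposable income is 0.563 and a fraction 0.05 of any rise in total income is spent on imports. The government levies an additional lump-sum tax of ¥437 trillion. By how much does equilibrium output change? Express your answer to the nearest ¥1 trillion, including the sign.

−¥505 trillion

A lump-sum tax change of +¥437 trillion shifts disposable income by −¥437 trillion; first-round consumption changes by −c × ΔT = −0.563 × (+¥437 trillion) = −¥246.031 trillion.
Expenditure multiplier = 1/(1 − c + m) = 1/(1 − 0.563 + 0.05) = 1/0.487 ≈ 2.053.
The tax multiplier is −c × k ≈ −1.156, so ΔY = k × (−c·ΔT) = (−¥246.031 trillion) / 0.487 ≈ −¥505 trillion.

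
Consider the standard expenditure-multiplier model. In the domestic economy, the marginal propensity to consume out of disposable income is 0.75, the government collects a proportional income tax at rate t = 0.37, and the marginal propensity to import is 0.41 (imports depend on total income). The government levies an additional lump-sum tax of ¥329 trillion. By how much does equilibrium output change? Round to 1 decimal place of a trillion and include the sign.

−¥263.2 trillion

A lump-sum tax change of +¥329 trillion shifts disposable income by −¥329 trillion; first-round consumption changes by −c × ΔT = −0.75 × (+¥329 trillion) = −¥246.75 trillion.
Expenditure multiplier = 1/(1 − c(1−t) + m) = 1/(1 − 0.75×0.63 + 0.41) = 1/0.9375 ≈ 1.067.
The tax multiplier is −c × k = −0.8, so ΔY = k × (−c·ΔT) = (−¥246.75 trillion) / 0.9375 = −¥263.2 trillion.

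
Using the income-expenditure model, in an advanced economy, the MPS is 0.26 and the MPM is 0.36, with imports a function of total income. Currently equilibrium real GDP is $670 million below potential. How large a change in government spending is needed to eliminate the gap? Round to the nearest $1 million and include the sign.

+$415 million

MPC = 1 − MPS = 1 − 0.26 = 0.74.
Spending multiplier = 1/(1 − c + m) = 1/(1 − 0.74 + 0.36) = 1/0.62 ≈ 1.613.
Need ΔY = +$670 million, so ΔG = ΔY/k = (+$670 million) × 0.62 ≈ +$415 million.
The government should increase government spending by $415 million.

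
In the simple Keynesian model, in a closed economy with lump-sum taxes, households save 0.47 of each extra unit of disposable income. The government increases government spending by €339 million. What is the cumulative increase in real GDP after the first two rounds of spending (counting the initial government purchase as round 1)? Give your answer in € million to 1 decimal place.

MPC = 1 − MPS = 1 − 0.47 = 0.53.
Round 1 adds ΔG = €339 million; each later round is MPC = 0.53 times the previous.
After 2 rounds: 339 + 179.67 = ΔG·(1 − c^2)/(1 − c) = 339 × (1 − 0.2809)/0.47 ≈ €518.7 million.

€518.7 million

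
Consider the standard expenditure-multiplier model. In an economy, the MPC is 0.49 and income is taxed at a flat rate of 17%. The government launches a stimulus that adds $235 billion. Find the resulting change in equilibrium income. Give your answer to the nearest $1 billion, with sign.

+$396 billion

Spending multiplier = 1/(1 − c(1−t)) = 1/(1 − 0.49×0.83) = 1/0.5933 ≈ 1.685.
ΔY = k × ΔG = (+$235 billion) / 0.5933 ≈ +$396 billion.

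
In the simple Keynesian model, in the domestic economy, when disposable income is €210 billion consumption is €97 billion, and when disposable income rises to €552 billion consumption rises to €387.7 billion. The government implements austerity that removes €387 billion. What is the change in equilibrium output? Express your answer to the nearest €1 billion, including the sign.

MPC = ΔC/ΔYd = (387.7 − 97)/(552 − 210) = 290.7/342 = 0.85.
Spending multiplier = 1/(1 − MPC) = 1/(1 − 0.85) = 1/0.15 ≈ 6.667.
ΔY = k × ΔG = (−€387 billion) / 0.15 = −€2,580 billion.

−€2,580 billion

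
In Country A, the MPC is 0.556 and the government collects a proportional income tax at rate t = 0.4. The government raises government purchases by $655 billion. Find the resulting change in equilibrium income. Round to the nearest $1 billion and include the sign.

Government-spending multiplier = 1/(1 − c(1−t)) = 1/(1 − 0.556×0.6) = 1/0.6664 ≈ 1.501.
ΔY = k × ΔG = (+$655 billion) / 0.6664 ≈ +$983 billion.

+$983 billion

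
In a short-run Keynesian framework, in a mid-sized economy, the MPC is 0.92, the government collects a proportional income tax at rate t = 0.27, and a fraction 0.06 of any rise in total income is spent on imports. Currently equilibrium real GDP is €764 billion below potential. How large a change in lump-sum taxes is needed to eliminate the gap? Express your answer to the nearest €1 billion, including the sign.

−€323 billion

Spending multiplier = 1/(1 − c(1−t) + m) = 1/(1 − 0.92×0.73 + 0.06) = 1/0.3884 ≈ 2.575.
Tax multiplier = −c·k = −0.92/0.3884 ≈ −2.369. Need ΔY = +€764 billion, so ΔT = ΔY/(−c·k) = −(+€764 billion) × 0.3884 / 0.92 ≈ −€323 billion.
The government should cut lump-sum taxes by €323 billion.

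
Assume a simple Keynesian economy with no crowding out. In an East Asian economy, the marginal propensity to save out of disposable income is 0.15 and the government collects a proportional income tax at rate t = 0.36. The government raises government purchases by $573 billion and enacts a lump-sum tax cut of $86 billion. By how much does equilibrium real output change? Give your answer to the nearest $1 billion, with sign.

+$1,417 billion

MPC = 1 − MPS = 1 − 0.15 = 0.85.
Expenditure multiplier = 1/(1 − c(1−t)) = 1/(1 − 0.85×0.64) = 1/0.456 ≈ 2.193.
ΔG contributes k·ΔG = (+$573 billion) / 0.456 ≈ +$1,256.6 billion.
ΔT of −$86 billion changes first-round spending by −c·ΔT = +$73.1 billion, contributing k·(−c·ΔT) = (+$73.1 billion) / 0.456 ≈ +$160.3 billion.
Net ΔY = k(ΔG − c·ΔT) = (+$646.1 billion) / 0.456 ≈ +$1,417 billion.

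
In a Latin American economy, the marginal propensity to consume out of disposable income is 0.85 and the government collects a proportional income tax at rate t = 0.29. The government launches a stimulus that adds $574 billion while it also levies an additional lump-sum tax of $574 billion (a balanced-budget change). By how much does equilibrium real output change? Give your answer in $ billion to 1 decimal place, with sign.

Expenditure multiplier = 1/(1 − c(1−t)) = 1/(1 − 0.85×0.71) = 1/0.3965 ≈ 2.522.
ΔG contributes k·ΔG = (+$574 billion) / 0.3965 ≈ +$1,447.7 billion.
ΔT of +$574 billion changes first-round spending by −c·ΔT = −$487.9 billion, contributing k·(−c·ΔT) = (−$487.9 billion) / 0.3965 ≈ −$1,230.5 billion.
Net ΔY = k(ΔG − c·ΔT) = (+$86.1 billion) / 0.3965 ≈ +$217.2 billion.

+$217.2 billion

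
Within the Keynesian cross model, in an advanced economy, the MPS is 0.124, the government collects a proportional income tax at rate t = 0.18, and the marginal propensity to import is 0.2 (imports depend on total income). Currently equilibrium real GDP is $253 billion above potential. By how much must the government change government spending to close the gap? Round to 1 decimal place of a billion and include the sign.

MPC = 1 − MPS = 1 − 0.124 = 0.876.
Spending multiplier = 1/(1 − c(1−t) + m) = 1/(1 − 0.876×0.82 + 0.2) = 1/0.48168 ≈ 2.076.
Need ΔY = −$253 billion, so ΔG = ΔY/k = (−$253 billion) × 0.48168 ≈ −$121.9 billion.
The government should cut government spending by $121.9 billion.

−$121.9 billion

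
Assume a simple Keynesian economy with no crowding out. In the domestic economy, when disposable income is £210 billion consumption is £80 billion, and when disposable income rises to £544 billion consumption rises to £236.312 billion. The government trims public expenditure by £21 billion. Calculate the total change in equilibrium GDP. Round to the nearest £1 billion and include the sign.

−£39 billion

MPC = ΔC/ΔYd = (236.312 − 80)/(544 − 210) = 156.312/334 = 0.468.
Expenditure multiplier = 1/(1 − MPC) = 1/(1 − 0.468) = 1/0.532 ≈ 1.88.
ΔY = k × ΔG = (−£21 billion) / 0.532 ≈ −£39 billion.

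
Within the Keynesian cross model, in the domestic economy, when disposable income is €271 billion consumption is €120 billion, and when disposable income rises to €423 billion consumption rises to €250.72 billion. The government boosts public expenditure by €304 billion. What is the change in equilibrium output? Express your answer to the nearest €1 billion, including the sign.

MPC = ΔC/ΔYd = (250.72 − 120)/(423 − 271) = 130.72/152 = 0.86.
Expenditure multiplier = 1/(1 − MPC) = 1/(1 − 0.86) = 1/0.14 ≈ 7.143.
ΔY = k × ΔG = (+€304 billion) / 0.14 ≈ +€2,171 billion.

+€2,171 billion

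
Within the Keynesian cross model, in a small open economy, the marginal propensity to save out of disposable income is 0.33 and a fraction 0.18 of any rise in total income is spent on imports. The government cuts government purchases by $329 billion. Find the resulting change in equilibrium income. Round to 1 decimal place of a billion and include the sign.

−$645.1 billion

MPC = 1 − MPS = 1 − 0.33 = 0.67.
Government-spending multiplier = 1/(1 − c + m) = 1/(1 − 0.67 + 0.18) = 1/0.51 ≈ 1.961.
ΔY = k × ΔG = (−$329 billion) / 0.51 ≈ −$645.1 billion.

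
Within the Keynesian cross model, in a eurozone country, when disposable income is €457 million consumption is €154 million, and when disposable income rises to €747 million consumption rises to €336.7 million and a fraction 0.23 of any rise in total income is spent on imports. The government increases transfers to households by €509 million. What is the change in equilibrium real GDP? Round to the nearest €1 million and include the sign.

MPC = ΔC/ΔYd = (336.7 − 154)/(747 − 457) = 182.7/290 = 0.63.
The transfer change shifts disposable income by +€509 million, so first-round consumption changes by c·ΔTR = 0.63 × (+€509 million) = +€320.67 million.
Expenditure multiplier = 1/(1 − c + m) = 1/(1 − 0.63 + 0.23) = 1/0.6 ≈ 1.667.
The transfer multiplier is c × k = 1.05, so ΔY = k × (c·ΔTR) = (+€320.67 million) / 0.6 ≈ +€534 million.

+€534 million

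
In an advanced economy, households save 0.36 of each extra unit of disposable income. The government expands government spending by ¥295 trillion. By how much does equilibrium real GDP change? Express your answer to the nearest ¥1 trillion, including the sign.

MPC = 1 − MPS = 1 − 0.36 = 0.64.
Spending multiplier = 1/(1 − MPC) = 1/(1 − 0.64) = 1/0.36 ≈ 2.778.
ΔY = k × ΔG = (+¥295 trillion) / 0.36 ≈ +¥819 trillion.

+¥819 trillion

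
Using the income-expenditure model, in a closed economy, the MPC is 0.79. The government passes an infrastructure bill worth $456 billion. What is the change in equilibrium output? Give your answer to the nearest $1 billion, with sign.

+$2,171 billion

Government-spending multiplier = 1/(1 − MPC) = 1/(1 − 0.79) = 1/0.21 ≈ 4.762.
ΔY = k × ΔG = (+$456 billion) / 0.21 ≈ +$2,171 billion.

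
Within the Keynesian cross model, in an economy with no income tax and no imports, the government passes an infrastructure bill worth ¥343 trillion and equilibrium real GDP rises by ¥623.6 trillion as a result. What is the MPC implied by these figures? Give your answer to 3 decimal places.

0.450

Implied spending multiplier k = ΔY/ΔG = 623.6/343 ≈ 1.8181.
Since k = 1/(1 − MPC), MPC = 1 − 1/k = 1 − ΔG/ΔY = 1 − 343/623.6 ≈ 0.450.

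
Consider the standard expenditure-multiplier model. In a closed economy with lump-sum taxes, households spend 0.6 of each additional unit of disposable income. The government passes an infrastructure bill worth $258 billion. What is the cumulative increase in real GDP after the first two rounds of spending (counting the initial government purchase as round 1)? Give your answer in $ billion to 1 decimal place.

$412.8 billion

Round 1 adds ΔG = $258 billion; each later round is MPC = 0.6 times the previous.
After 2 rounds: 258 + 154.8 = ΔG·(1 − c^2)/(1 − c) = 258 × (1 − 0.36)/0.4 = $412.8 billion.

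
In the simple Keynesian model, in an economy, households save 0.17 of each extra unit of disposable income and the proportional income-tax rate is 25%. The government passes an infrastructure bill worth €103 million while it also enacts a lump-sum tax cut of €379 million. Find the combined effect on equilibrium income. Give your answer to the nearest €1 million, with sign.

MPC = 1 − MPS = 1 − 0.17 = 0.83.
Expenditure multiplier = 1/(1 − c(1−t)) = 1/(1 − 0.83×0.75) = 1/0.3775 ≈ 2.649.
ΔG contributes k·ΔG = (+€103 million) / 0.3775 ≈ +€272.8 million.
ΔT of −€379 million changes first-round spending by −c·ΔT = +€314.57 million, contributing k·(−c·ΔT) = (+€314.57 million) / 0.3775 ≈ +€833.3 million.
Net ΔY = k(ΔG − c·ΔT) = (+€417.57 million) / 0.3775 ≈ +€1,106 million.

+€1,106 million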